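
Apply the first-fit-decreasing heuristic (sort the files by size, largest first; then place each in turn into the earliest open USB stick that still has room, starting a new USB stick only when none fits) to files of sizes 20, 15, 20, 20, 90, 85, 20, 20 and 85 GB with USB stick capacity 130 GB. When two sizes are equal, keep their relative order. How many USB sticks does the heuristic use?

Sorted descending: 90, 85, 85, 20, 20, 20, 20, 20, 15.
  90 → USB stick 1 (new)  [load 90/130]
  85 → USB stick 2 (new)  [load 85/130]
  85 → USB stick 3 (new)  [load 85/130]
  20 → USB stick 1  [load 110/130]
  20 → USB stick 1  [load 130/130]
  20 → USB stick 2  [load 105/130]
  20 → USB stick 2  [load 125/130]
  20 → USB stick 3  [load 105/130]
  15 → USB stick 3  [load 120/130]
3 USB sticks opened.

3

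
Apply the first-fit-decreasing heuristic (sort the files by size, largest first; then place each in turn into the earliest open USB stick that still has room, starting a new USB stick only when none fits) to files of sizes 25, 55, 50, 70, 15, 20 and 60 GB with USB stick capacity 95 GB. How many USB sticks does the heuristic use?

Sorted descending: 70, 60, 55, 50, 25, 20, 15.
  70 → USB stick 1 (new)  [load 70/95]
  60 → USB stick 2 (new)  [load 60/95]
  55 → USB stick 3 (new)  [load 55/95]
  50 → USB stick 4 (new)  [load 50/95]
  25 → USB stick 1  [load 95/95]
  20 → USB stick 2  [load 80/95]
  15 → USB stick 2  [load 95/95]
4 USB sticks opened.

4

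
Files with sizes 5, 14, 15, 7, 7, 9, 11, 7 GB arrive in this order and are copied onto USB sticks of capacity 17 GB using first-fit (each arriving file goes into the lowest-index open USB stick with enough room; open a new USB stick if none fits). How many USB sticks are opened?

  5 → USB stick 1 (new)  [load 5/17]
  14 → USB stick 2 (new)  [load 14/17]
  15 → USB stick 3 (new)  [load 15/17]
  7 → USB stick 1  [load 12/17]
  7 → USB stick 4 (new)  [load 7/17]
  9 → USB stick 4  [load 16/17]
  11 → USB stick 5 (new)  [load 11/17]
  7 → USB stick 6 (new)  [load 7/17]
6 USB sticks opened.

6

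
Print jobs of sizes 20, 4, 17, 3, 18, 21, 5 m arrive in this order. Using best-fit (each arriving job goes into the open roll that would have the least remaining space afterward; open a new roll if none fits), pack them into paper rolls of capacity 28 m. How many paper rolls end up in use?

4

  20 → roll 1 (new)  [load 20/28]
  4 → roll 1  [load 24/28]
  17 → roll 2 (new)  [load 17/28]
  3 → roll 1  [load 27/28]
  18 → roll 3 (new)  [load 18/28]
  21 → roll 4 (new)  [load 21/28]
  5 → roll 4  [load 26/28]
4 paper rolls opened.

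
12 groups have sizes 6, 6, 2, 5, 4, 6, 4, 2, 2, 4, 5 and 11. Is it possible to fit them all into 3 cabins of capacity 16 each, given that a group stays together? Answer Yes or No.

Total = 57; ⌈57/16⌉ = 4.
At least 4 cabins are required, but only 3 are allowed.

No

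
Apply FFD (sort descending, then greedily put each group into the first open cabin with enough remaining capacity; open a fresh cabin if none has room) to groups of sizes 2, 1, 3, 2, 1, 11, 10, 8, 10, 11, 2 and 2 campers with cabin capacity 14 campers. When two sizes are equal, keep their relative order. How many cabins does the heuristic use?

5

Sorted descending: 11, 11, 10, 10, 8, 3, 2, 2, 2, 2, 1, 1.
  11 → cabin 1 (new)  [load 11/14]
  11 → cabin 2 (new)  [load 11/14]
  10 → cabin 3 (new)  [load 10/14]
  10 → cabin 4 (new)  [load 10/14]
  8 → cabin 5 (new)  [load 8/14]
  3 → cabin 1  [load 14/14]
  2 → cabin 2  [load 13/14]
  2 → cabin 3  [load 12/14]
  2 → cabin 3  [load 14/14]
  2 → cabin 4  [load 12/14]
  1 → cabin 2  [load 14/14]
  1 → cabin 4  [load 13/14]
5 cabins opened.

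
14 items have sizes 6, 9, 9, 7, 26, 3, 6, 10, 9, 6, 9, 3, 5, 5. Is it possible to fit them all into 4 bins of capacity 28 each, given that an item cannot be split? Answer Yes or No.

Total = 113; ⌈113/28⌉ = 5.
At least 5 bins are required, but only 4 are allowed.

No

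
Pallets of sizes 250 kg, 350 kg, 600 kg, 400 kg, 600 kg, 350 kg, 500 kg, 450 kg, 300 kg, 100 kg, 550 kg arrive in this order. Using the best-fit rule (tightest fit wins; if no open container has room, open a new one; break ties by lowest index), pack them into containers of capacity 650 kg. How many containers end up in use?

  250 → container 1 (new)  [load 250/650]
  350 → container 1  [load 600/650]
  600 → container 2 (new)  [load 600/650]
  400 → container 3 (new)  [load 400/650]
  600 → container 4 (new)  [load 600/650]
  350 → container 5 (new)  [load 350/650]
  500 → container 6 (new)  [load 500/650]
  450 → container 7 (new)  [load 450/650]
  300 → container 5  [load 650/650]
  100 → container 6  [load 600/650]
  550 → container 8 (new)  [load 550/650]
8 containers opened.

8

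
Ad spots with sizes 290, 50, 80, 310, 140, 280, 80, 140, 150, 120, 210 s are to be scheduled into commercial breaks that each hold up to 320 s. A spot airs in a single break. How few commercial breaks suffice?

7

Total = 310 + 290 + 280 + 210 + 150 + 140 + 140 + 120 + 80 + 80 + 50 = 1850 s.
Lower bound: ⌈1850/320⌉ = 6 commercial breaks.
A packing using 7 commercial breaks:
  break 1: 310 = 310
  break 2: 290 = 290
  break 3: 280 = 280
  break 4: 210 + 80 = 290
  break 5: 150 + 140 = 290
  break 6: 140 + 120 + 50 = 310
  break 7: 80 = 80
No arrangement into 6 commercial breaks stays within capacity, so 7 is optimal.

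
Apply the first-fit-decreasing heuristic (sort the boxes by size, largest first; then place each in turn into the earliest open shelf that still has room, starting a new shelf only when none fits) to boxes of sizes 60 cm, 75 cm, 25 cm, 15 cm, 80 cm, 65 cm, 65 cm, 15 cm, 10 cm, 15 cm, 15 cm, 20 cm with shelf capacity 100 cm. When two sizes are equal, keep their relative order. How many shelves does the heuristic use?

Sorted descending: 80, 75, 65, 65, 60, 25, 20, 15, 15, 15, 15, 10.
  80 → shelf 1 (new)  [load 80/100]
  75 → shelf 2 (new)  [load 75/100]
  65 → shelf 3 (new)  [load 65/100]
  65 → shelf 4 (new)  [load 65/100]
  60 → shelf 5 (new)  [load 60/100]
  25 → shelf 2  [load 100/100]
  20 → shelf 1  [load 100/100]
  15 → shelf 3  [load 80/100]
  15 → shelf 3  [load 95/100]
  15 → shelf 4  [load 80/100]
  15 → shelf 4  [load 95/100]
  10 → shelf 5  [load 70/100]
5 shelves opened.

5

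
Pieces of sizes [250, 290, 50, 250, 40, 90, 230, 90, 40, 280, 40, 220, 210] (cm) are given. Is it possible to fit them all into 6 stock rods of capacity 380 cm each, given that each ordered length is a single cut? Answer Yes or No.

Total = 2080 cm; ⌈2080/380⌉ = 6.
7 pieces each exceed half the capacity and cannot share a stock rod, forcing at least 7 stock rods.
At least 7 stock rods are required, but only 6 are allowed.

No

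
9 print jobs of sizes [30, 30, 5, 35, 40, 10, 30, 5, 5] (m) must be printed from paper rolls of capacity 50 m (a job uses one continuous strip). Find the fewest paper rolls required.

Total = 40 + 35 + 30 + 30 + 30 + 10 + 5 + 5 + 5 = 190 m.
Lower bound: ⌈190/50⌉ = 4 paper rolls.
Also, 5 print jobs each exceed 25 m, and no two of those can share a roll, so at least 5 paper rolls are needed.
A packing using 5 paper rolls:
  roll 1: 40 + 10 = 50
  roll 2: 35 + 5 + 5 + 5 = 50
  roll 3: 30 = 30
  roll 4: 30 = 30
  roll 5: 30 = 30
This matches the lower bound, so 5 is optimal.

5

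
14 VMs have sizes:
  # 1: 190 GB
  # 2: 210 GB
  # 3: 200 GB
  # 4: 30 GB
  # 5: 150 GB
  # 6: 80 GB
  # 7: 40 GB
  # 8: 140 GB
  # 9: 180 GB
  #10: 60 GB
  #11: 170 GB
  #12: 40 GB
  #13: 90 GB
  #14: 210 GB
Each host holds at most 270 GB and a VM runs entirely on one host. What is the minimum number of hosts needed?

Total = 210 + 210 + 200 + 190 + 180 + 170 + 150 + 140 + 90 + 80 + 60 + 40 + 40 + 30 = 1790 GB.
Lower bound: ⌈1790/270⌉ = 7 hosts.
Also, 8 VMs each exceed 135 GB, and no two of those can share a host, so at least 8 hosts are needed.
A packing using 8 hosts:
  host 1: 210 + 60 = 270
  host 2: 210 + 40 = 250
  host 3: 200 + 40 + 30 = 270
  host 4: 190 + 80 = 270
  host 5: 180 + 90 = 270
  host 6: 170 = 170
  host 7: 150 = 150
  host 8: 140 = 140
This matches the lower bound, so 8 is optimal.

8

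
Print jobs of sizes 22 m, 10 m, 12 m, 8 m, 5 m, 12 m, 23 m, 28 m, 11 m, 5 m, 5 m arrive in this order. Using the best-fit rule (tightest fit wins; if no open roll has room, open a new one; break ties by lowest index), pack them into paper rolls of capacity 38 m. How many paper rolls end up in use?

  22 → roll 1 (new)  [load 22/38]
  10 → roll 1  [load 32/38]
  12 → roll 2 (new)  [load 12/38]
  8 → roll 2  [load 20/38]
  5 → roll 1  [load 37/38]
  12 → roll 2  [load 32/38]
  23 → roll 3 (new)  [load 23/38]
  28 → roll 4 (new)  [load 28/38]
  11 → roll 3  [load 34/38]
  5 → roll 2  [load 37/38]
  5 → roll 4  [load 33/38]
4 paper rolls opened.

4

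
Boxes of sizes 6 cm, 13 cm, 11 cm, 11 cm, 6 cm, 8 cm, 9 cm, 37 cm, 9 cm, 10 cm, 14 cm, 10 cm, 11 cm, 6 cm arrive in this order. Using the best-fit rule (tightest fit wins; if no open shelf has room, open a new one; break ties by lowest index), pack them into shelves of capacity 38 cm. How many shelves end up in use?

5

  6 → shelf 1 (new)  [load 6/38]
  13 → shelf 1  [load 19/38]
  11 → shelf 1  [load 30/38]
  11 → shelf 2 (new)  [load 11/38]
  6 → shelf 1  [load 36/38]
  8 → shelf 2  [load 19/38]
  9 → shelf 2  [load 28/38]
  37 → shelf 3 (new)  [load 37/38]
  9 → shelf 2  [load 37/38]
  10 → shelf 4 (new)  [load 10/38]
  14 → shelf 4  [load 24/38]
  10 → shelf 4  [load 34/38]
  11 → shelf 5 (new)  [load 11/38]
  6 → shelf 5  [load 17/38]
5 shelves opened.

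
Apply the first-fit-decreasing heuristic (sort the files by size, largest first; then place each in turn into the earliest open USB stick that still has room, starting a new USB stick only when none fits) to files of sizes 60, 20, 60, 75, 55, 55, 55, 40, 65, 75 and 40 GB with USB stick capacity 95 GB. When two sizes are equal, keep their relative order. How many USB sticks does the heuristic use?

8

Sorted descending: 75, 75, 65, 60, 60, 55, 55, 55, 40, 40, 20.
  75 → USB stick 1 (new)  [load 75/95]
  75 → USB stick 2 (new)  [load 75/95]
  65 → USB stick 3 (new)  [load 65/95]
  60 → USB stick 4 (new)  [load 60/95]
  60 → USB stick 5 (new)  [load 60/95]
  55 → USB stick 6 (new)  [load 55/95]
  55 → USB stick 7 (new)  [load 55/95]
  55 → USB stick 8 (new)  [load 55/95]
  40 → USB stick 6  [load 95/95]
  40 → USB stick 7  [load 95/95]
  20 → USB stick 1  [load 95/95]
8 USB sticks opened.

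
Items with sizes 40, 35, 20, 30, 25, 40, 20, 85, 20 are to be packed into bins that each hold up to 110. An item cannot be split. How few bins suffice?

Total = 85 + 40 + 40 + 35 + 30 + 25 + 20 + 20 + 20 = 315.
Lower bound: ⌈315/110⌉ = 3 bins.
A packing using 3 bins:
  bin 1: 85 + 25 = 110
  bin 2: 40 + 40 + 30 = 110
  bin 3: 35 + 20 + 20 + 20 = 95
This matches the lower bound, so 3 is optimal.

3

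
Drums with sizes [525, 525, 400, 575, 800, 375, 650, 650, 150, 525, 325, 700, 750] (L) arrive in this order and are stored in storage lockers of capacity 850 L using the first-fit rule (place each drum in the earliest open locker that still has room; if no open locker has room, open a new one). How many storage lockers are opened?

10

  525 → locker 1 (new)  [load 525/850]
  525 → locker 2 (new)  [load 525/850]
  400 → locker 3 (new)  [load 400/850]
  575 → locker 4 (new)  [load 575/850]
  800 → locker 5 (new)  [load 800/850]
  375 → locker 3  [load 775/850]
  650 → locker 6 (new)  [load 650/850]
  650 → locker 7 (new)  [load 650/850]
  150 → locker 1  [load 675/850]
  525 → locker 8 (new)  [load 525/850]
  325 → locker 2  [load 850/850]
  700 → locker 9 (new)  [load 700/850]
  750 → locker 10 (new)  [load 750/850]
10 storage lockers opened.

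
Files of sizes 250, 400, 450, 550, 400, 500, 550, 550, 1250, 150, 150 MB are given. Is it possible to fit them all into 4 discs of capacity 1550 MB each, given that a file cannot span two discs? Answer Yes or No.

A valid assignment using 4 discs:
  disc 1: 1250 + 250 = 1500
  disc 2: 550 + 550 + 450 = 1550
  disc 3: 550 + 500 + 400 = 1450
  disc 4: 400 + 150 + 150 = 700
Every load is within 1550 MB, so 4 discs suffice.

Yes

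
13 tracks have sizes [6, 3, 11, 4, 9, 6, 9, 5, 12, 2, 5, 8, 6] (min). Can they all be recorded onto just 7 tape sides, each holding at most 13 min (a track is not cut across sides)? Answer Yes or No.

Yes

A valid assignment using 7 tape sides:
  side 1: 12 = 12
  side 2: 11 + 2 = 13
  side 3: 9 + 4 = 13
  side 4: 9 + 3 = 12
  side 5: 8 + 5 = 13
  side 6: 6 + 6 = 12
  side 7: 6 + 5 = 11
Every load is within 13 min, so 7 tape sides suffice.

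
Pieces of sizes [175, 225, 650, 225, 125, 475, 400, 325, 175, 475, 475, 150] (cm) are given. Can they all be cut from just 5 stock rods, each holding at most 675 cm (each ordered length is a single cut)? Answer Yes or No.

No

Total = 3875 cm; ⌈3875/675⌉ = 6.
At least 6 stock rods are required, but only 5 are allowed.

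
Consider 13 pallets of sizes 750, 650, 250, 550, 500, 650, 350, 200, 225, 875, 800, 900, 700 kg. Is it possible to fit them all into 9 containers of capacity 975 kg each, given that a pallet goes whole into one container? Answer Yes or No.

A valid assignment using 9 containers:
  container 1: 900 = 900
  container 2: 875 = 875
  container 3: 800 = 800
  container 4: 750 + 225 = 975
  container 5: 700 + 250 = 950
  container 6: 650 + 200 = 850
  container 7: 650 = 650
  container 8: 550 + 350 = 900
  container 9: 500 = 500
Every load is within 975 kg, so 9 containers suffice.

Yes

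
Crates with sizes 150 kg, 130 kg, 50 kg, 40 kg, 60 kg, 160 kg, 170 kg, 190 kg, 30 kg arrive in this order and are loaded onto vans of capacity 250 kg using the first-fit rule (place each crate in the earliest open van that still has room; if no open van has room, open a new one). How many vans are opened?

  150 → van 1 (new)  [load 150/250]
  130 → van 2 (new)  [load 130/250]
  50 → van 1  [load 200/250]
  40 → van 1  [load 240/250]
  60 → van 2  [load 190/250]
  160 → van 3 (new)  [load 160/250]
  170 → van 4 (new)  [load 170/250]
  190 → van 5 (new)  [load 190/250]
  30 → van 2  [load 220/250]
5 vans opened.

5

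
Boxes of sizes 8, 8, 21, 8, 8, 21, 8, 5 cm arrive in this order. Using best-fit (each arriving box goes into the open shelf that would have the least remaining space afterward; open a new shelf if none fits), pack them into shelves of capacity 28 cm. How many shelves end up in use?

  8 → shelf 1 (new)  [load 8/28]
  8 → shelf 1  [load 16/28]
  21 → shelf 2 (new)  [load 21/28]
  8 → shelf 1  [load 24/28]
  8 → shelf 3 (new)  [load 8/28]
  21 → shelf 4 (new)  [load 21/28]
  8 → shelf 3  [load 16/28]
  5 → shelf 2  [load 26/28]
4 shelves opened.

4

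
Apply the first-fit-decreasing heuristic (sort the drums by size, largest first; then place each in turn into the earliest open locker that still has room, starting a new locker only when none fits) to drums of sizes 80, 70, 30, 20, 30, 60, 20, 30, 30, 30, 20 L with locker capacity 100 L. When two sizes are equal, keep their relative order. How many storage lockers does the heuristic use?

Sorted descending: 80, 70, 60, 30, 30, 30, 30, 30, 20, 20, 20.
  80 → locker 1 (new)  [load 80/100]
  70 → locker 2 (new)  [load 70/100]
  60 → locker 3 (new)  [load 60/100]
  30 → locker 2  [load 100/100]
  30 → locker 3  [load 90/100]
  30 → locker 4 (new)  [load 30/100]
  30 → locker 4  [load 60/100]
  30 → locker 4  [load 90/100]
  20 → locker 1  [load 100/100]
  20 → locker 5 (new)  [load 20/100]
  20 → locker 5  [load 40/100]
5 storage lockers opened.

5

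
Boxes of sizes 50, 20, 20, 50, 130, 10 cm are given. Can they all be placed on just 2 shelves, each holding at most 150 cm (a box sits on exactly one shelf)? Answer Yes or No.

Yes

A valid assignment using 2 shelves:
  shelf 1: 130 + 20 = 150
  shelf 2: 50 + 50 + 20 + 10 = 130
Every load is within 150 cm, so 2 shelves suffice.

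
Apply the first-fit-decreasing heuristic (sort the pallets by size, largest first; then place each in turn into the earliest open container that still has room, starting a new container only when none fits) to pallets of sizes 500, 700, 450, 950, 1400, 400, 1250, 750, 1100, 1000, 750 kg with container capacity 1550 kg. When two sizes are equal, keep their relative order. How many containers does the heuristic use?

Sorted descending: 1400, 1250, 1100, 1000, 950, 750, 750, 700, 500, 450, 400.
  1400 → container 1 (new)  [load 1400/1550]
  1250 → container 2 (new)  [load 1250/1550]
  1100 → container 3 (new)  [load 1100/1550]
  1000 → container 4 (new)  [load 1000/1550]
  950 → container 5 (new)  [load 950/1550]
  750 → container 6 (new)  [load 750/1550]
  750 → container 6  [load 1500/1550]
  700 → container 7 (new)  [load 700/1550]
  500 → container 4  [load 1500/1550]
  450 → container 3  [load 1550/1550]
  400 → container 5  [load 1350/1550]
7 containers opened.

7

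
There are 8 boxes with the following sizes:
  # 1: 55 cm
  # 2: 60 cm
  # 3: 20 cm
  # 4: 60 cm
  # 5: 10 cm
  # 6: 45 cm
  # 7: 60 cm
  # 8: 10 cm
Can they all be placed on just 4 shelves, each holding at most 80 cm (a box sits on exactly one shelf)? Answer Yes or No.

No

Total = 320 cm; ⌈320/80⌉ = 4.
5 boxes each exceed half the capacity and cannot share a shelf, forcing at least 5 shelves.
At least 5 shelves are required, but only 4 are allowed.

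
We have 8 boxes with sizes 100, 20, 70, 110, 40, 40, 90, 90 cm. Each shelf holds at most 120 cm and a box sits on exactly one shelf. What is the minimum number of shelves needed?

6

Total = 110 + 100 + 90 + 90 + 70 + 40 + 40 + 20 = 560 cm.
Lower bound: ⌈560/120⌉ = 5 shelves.
A packing using 6 shelves:
  shelf 1: 110 = 110
  shelf 2: 100 + 20 = 120
  shelf 3: 90 = 90
  shelf 4: 90 = 90
  shelf 5: 70 + 40 = 110
  shelf 6: 40 = 40
No arrangement into 5 shelves stays within capacity, so 6 is optimal.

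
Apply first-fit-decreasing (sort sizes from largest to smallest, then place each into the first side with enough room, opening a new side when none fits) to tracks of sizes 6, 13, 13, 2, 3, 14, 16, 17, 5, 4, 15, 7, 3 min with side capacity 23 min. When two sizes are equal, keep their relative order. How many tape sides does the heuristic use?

6

Sorted descending: 17, 16, 15, 14, 13, 13, 7, 6, 5, 4, 3, 3, 2.
  17 → side 1 (new)  [load 17/23]
  16 → side 2 (new)  [load 16/23]
  15 → side 3 (new)  [load 15/23]
  14 → side 4 (new)  [load 14/23]
  13 → side 5 (new)  [load 13/23]
  13 → side 6 (new)  [load 13/23]
  7 → side 2  [load 23/23]
  6 → side 1  [load 23/23]
  5 → side 3  [load 20/23]
  4 → side 4  [load 18/23]
  3 → side 3  [load 23/23]
  3 → side 4  [load 21/23]
  2 → side 4  [load 23/23]
6 tape sides opened.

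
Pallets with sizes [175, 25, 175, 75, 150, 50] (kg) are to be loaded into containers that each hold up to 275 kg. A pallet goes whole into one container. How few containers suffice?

Total = 175 + 175 + 150 + 75 + 50 + 25 = 650 kg.
Lower bound: ⌈650/275⌉ = 3 containers.
A packing using 3 containers:
  container 1: 175 + 75 + 25 = 275
  container 2: 175 + 50 = 225
  container 3: 150 = 150
This matches the lower bound, so 3 is optimal.

3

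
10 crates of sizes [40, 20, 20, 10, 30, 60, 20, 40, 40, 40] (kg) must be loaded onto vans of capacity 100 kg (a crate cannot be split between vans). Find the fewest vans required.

Total = 60 + 40 + 40 + 40 + 40 + 30 + 20 + 20 + 20 + 10 = 320 kg.
Lower bound: ⌈320/100⌉ = 4 vans.
A packing using 4 vans:
  van 1: 60 + 40 = 100
  van 2: 40 + 40 + 20 = 100
  van 3: 40 + 30 + 20 + 10 = 100
  van 4: 20 = 20
This matches the lower bound, so 4 is optimal.

4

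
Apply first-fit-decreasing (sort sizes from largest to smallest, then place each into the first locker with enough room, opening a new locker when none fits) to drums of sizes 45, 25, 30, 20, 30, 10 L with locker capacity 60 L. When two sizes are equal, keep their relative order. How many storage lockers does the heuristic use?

3

Sorted descending: 45, 30, 30, 25, 20, 10.
  45 → locker 1 (new)  [load 45/60]
  30 → locker 2 (new)  [load 30/60]
  30 → locker 2  [load 60/60]
  25 → locker 3 (new)  [load 25/60]
  20 → locker 3  [load 45/60]
  10 → locker 1  [load 55/60]
3 storage lockers opened.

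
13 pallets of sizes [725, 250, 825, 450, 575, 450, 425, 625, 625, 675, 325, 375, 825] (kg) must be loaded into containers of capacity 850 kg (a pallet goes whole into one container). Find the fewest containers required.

Total = 825 + 825 + 725 + 675 + 625 + 625 + 575 + 450 + 450 + 425 + 375 + 325 + 250 = 7150 kg.
Lower bound: ⌈7150/850⌉ = 9 containers.
A packing using 10 containers:
  container 1: 825 = 825
  container 2: 825 = 825
  container 3: 725 = 725
  container 4: 675 = 675
  container 5: 625 = 625
  container 6: 625 = 625
  container 7: 575 + 250 = 825
  container 8: 450 + 375 = 825
  container 9: 450 + 325 = 775
  container 10: 425 = 425
No arrangement into 9 containers stays within capacity, so 10 is optimal.

10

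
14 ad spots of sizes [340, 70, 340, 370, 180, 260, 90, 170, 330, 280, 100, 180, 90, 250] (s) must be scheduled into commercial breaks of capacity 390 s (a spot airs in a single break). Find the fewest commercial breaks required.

Total = 370 + 340 + 340 + 330 + 280 + 260 + 250 + 180 + 180 + 170 + 100 + 90 + 90 + 70 = 3050 s.
Lower bound: ⌈3050/390⌉ = 8 commercial breaks.
A packing using 9 commercial breaks:
  break 1: 370 = 370
  break 2: 340 = 340
  break 3: 340 = 340
  break 4: 330 = 330
  break 5: 280 + 100 = 380
  break 6: 260 + 90 = 350
  break 7: 250 + 90 = 340
  break 8: 180 + 180 = 360
  break 9: 170 + 70 = 240
No arrangement into 8 commercial breaks stays within capacity, so 9 is optimal.

9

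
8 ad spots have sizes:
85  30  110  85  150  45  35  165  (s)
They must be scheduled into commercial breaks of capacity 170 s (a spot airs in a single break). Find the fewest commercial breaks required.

5

Total = 165 + 150 + 110 + 85 + 85 + 45 + 35 + 30 = 705 s.
Lower bound: ⌈705/170⌉ = 5 commercial breaks.
A packing using 5 commercial breaks:
  break 1: 165 = 165
  break 2: 150 = 150
  break 3: 110 + 45 = 155
  break 4: 85 + 85 = 170
  break 5: 35 + 30 = 65
This matches the lower bound, so 5 is optimal.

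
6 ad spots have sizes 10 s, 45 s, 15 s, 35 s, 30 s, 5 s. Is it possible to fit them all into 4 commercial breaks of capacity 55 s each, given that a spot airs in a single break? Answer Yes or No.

A valid assignment using 3 commercial breaks:
  break 1: 45 + 10 = 55
  break 2: 35 + 15 + 5 = 55
  break 3: 30 = 30
That uses only 3 ≤ 4, so 4 commercial breaks are enough.

Yes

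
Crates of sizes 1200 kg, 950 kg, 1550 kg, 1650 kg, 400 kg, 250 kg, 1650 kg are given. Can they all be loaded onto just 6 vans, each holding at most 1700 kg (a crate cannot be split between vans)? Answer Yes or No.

Yes

A valid assignment using 5 vans:
  van 1: 1650 = 1650
  van 2: 1650 = 1650
  van 3: 1550 = 1550
  van 4: 1200 + 400 = 1600
  van 5: 950 + 250 = 1200
That uses only 5 ≤ 6, so 6 vans are enough.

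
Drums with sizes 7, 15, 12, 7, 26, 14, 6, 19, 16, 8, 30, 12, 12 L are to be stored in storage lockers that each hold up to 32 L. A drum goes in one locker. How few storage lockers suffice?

6

Total = 30 + 26 + 19 + 16 + 15 + 14 + 12 + 12 + 12 + 8 + 7 + 7 + 6 = 184 L.
Lower bound: ⌈184/32⌉ = 6 storage lockers.
A packing using 6 storage lockers:
  locker 1: 30 = 30
  locker 2: 26 + 6 = 32
  locker 3: 19 + 12 = 31
  locker 4: 16 + 15 = 31
  locker 5: 14 + 8 + 7 = 29
  locker 6: 12 + 12 + 7 = 31
This matches the lower bound, so 6 is optimal.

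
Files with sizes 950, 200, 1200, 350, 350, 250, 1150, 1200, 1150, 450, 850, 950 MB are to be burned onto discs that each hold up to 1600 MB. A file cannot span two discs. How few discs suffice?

7

Total = 1200 + 1200 + 1150 + 1150 + 950 + 950 + 850 + 450 + 350 + 350 + 250 + 200 = 9050 MB.
Lower bound: ⌈9050/1600⌉ = 6 discs.
Also, 7 files each exceed 800 MB, and no two of those can share a disc, so at least 7 discs are needed.
A packing using 7 discs:
  disc 1: 1200 + 350 = 1550
  disc 2: 1200 + 350 = 1550
  disc 3: 1150 + 450 = 1600
  disc 4: 1150 + 250 + 200 = 1600
  disc 5: 950 = 950
  disc 6: 950 = 950
  disc 7: 850 = 850
This matches the lower bound, so 7 is optimal.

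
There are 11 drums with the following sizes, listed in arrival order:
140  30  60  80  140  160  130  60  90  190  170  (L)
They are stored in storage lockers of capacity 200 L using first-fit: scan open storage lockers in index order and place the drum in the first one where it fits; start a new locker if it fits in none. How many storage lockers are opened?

  140 → locker 1 (new)  [load 140/200]
  30 → locker 1  [load 170/200]
  60 → locker 2 (new)  [load 60/200]
  80 → locker 2  [load 140/200]
  140 → locker 3 (new)  [load 140/200]
  160 → locker 4 (new)  [load 160/200]
  130 → locker 5 (new)  [load 130/200]
  60 → locker 2  [load 200/200]
  90 → locker 6 (new)  [load 90/200]
  190 → locker 7 (new)  [load 190/200]
  170 → locker 8 (new)  [load 170/200]
8 storage lockers opened.

8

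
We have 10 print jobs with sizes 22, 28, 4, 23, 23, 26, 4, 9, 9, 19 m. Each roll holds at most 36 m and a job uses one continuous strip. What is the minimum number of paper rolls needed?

Total = 28 + 26 + 23 + 23 + 22 + 19 + 9 + 9 + 4 + 4 = 167 m.
Lower bound: ⌈167/36⌉ = 5 paper rolls.
Also, 6 print jobs each exceed 18 m, and no two of those can share a roll, so at least 6 paper rolls are needed.
A packing using 6 paper rolls:
  roll 1: 28 + 4 + 4 = 36
  roll 2: 26 + 9 = 35
  roll 3: 23 + 9 = 32
  roll 4: 23 = 23
  roll 5: 22 = 22
  roll 6: 19 = 19
This matches the lower bound, so 6 is optimal.

6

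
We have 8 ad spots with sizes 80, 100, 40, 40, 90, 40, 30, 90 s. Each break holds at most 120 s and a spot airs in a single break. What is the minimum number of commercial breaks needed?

Total = 100 + 90 + 90 + 80 + 40 + 40 + 40 + 30 = 510 s.
Lower bound: ⌈510/120⌉ = 5 commercial breaks.
A packing using 5 commercial breaks:
  break 1: 100 = 100
  break 2: 90 + 30 = 120
  break 3: 90 = 90
  break 4: 80 + 40 = 120
  break 5: 40 + 40 = 80
This matches the lower bound, so 5 is optimal.

5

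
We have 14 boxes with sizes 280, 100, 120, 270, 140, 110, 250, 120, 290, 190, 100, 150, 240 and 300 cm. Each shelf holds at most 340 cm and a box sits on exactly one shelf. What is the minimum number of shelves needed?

Total = 300 + 290 + 280 + 270 + 250 + 240 + 190 + 150 + 140 + 120 + 120 + 110 + 100 + 100 = 2660 cm.
Lower bound: ⌈2660/340⌉ = 8 shelves.
A packing using 9 shelves:
  shelf 1: 300 = 300
  shelf 2: 290 = 290
  shelf 3: 280 = 280
  shelf 4: 270 = 270
  shelf 5: 250 = 250
  shelf 6: 240 + 100 = 340
  shelf 7: 190 + 150 = 340
  shelf 8: 140 + 120 = 260
  shelf 9: 120 + 110 + 100 = 330
No arrangement into 8 shelves stays within capacity, so 9 is optimal.

9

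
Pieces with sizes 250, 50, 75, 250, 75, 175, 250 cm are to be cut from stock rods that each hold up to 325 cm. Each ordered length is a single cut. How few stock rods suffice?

4

Total = 250 + 250 + 250 + 175 + 75 + 75 + 50 = 1125 cm.
Lower bound: ⌈1125/325⌉ = 4 stock rods.
A packing using 4 stock rods:
  stock rod 1: 250 + 75 = 325
  stock rod 2: 250 + 75 = 325
  stock rod 3: 250 + 50 = 300
  stock rod 4: 175 = 175
This matches the lower bound, so 4 is optimal.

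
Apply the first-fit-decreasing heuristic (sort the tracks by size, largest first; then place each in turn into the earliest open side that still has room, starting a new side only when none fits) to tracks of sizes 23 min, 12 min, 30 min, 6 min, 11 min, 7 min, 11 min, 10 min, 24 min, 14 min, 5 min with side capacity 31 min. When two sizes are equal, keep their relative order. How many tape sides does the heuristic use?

6

Sorted descending: 30, 24, 23, 14, 12, 11, 11, 10, 7, 6, 5.
  30 → side 1 (new)  [load 30/31]
  24 → side 2 (new)  [load 24/31]
  23 → side 3 (new)  [load 23/31]
  14 → side 4 (new)  [load 14/31]
  12 → side 4  [load 26/31]
  11 → side 5 (new)  [load 11/31]
  11 → side 5  [load 22/31]
  10 → side 6 (new)  [load 10/31]
  7 → side 2  [load 31/31]
  6 → side 3  [load 29/31]
  5 → side 4  [load 31/31]
6 tape sides opened.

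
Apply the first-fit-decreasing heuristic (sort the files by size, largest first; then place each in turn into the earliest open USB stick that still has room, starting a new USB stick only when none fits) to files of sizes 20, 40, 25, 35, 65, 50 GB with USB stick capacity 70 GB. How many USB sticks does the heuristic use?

Sorted descending: 65, 50, 40, 35, 25, 20.
  65 → USB stick 1 (new)  [load 65/70]
  50 → USB stick 2 (new)  [load 50/70]
  40 → USB stick 3 (new)  [load 40/70]
  35 → USB stick 4 (new)  [load 35/70]
  25 → USB stick 3  [load 65/70]
  20 → USB stick 2  [load 70/70]
4 USB sticks opened.

4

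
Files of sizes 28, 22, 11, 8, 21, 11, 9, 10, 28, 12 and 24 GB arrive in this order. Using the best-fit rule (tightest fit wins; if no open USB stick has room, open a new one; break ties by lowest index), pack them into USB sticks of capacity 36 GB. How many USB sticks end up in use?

6

  28 → USB stick 1 (new)  [load 28/36]
  22 → USB stick 2 (new)  [load 22/36]
  11 → USB stick 2  [load 33/36]
  8 → USB stick 1  [load 36/36]
  21 → USB stick 3 (new)  [load 21/36]
  11 → USB stick 3  [load 32/36]
  9 → USB stick 4 (new)  [load 9/36]
  10 → USB stick 4  [load 19/36]
  28 → USB stick 5 (new)  [load 28/36]
  12 → USB stick 4  [load 31/36]
  24 → USB stick 6 (new)  [load 24/36]
6 USB sticks opened.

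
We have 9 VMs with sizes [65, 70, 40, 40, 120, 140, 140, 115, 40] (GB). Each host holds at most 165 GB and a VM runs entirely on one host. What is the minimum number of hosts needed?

6

Total = 140 + 140 + 120 + 115 + 70 + 65 + 40 + 40 + 40 = 770 GB.
Lower bound: ⌈770/165⌉ = 5 hosts.
A packing using 6 hosts:
  host 1: 140 = 140
  host 2: 140 = 140
  host 3: 120 + 40 = 160
  host 4: 115 + 40 = 155
  host 5: 70 + 65 = 135
  host 6: 40 = 40
No arrangement into 5 hosts stays within capacity, so 6 is optimal.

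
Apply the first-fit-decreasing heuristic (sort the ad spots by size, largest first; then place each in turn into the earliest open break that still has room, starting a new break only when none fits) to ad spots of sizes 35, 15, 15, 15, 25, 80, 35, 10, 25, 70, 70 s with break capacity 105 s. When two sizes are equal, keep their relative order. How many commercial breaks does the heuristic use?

4

Sorted descending: 80, 70, 70, 35, 35, 25, 25, 15, 15, 15, 10.
  80 → break 1 (new)  [load 80/105]
  70 → break 2 (new)  [load 70/105]
  70 → break 3 (new)  [load 70/105]
  35 → break 2  [load 105/105]
  35 → break 3  [load 105/105]
  25 → break 1  [load 105/105]
  25 → break 4 (new)  [load 25/105]
  15 → break 4  [load 40/105]
  15 → break 4  [load 55/105]
  15 → break 4  [load 70/105]
  10 → break 4  [load 80/105]
4 commercial breaks opened.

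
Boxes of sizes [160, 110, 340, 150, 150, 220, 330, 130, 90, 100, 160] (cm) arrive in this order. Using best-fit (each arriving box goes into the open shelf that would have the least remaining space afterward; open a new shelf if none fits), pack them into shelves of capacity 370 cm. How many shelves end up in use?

6

  160 → shelf 1 (new)  [load 160/370]
  110 → shelf 1  [load 270/370]
  340 → shelf 2 (new)  [load 340/370]
  150 → shelf 3 (new)  [load 150/370]
  150 → shelf 3  [load 300/370]
  220 → shelf 4 (new)  [load 220/370]
  330 → shelf 5 (new)  [load 330/370]
  130 → shelf 4  [load 350/370]
  90 → shelf 1  [load 360/370]
  100 → shelf 6 (new)  [load 100/370]
  160 → shelf 6  [load 260/370]
6 shelves opened.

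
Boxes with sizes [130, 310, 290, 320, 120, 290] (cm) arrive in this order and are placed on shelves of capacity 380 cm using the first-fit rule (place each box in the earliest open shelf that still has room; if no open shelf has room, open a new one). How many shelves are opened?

  130 → shelf 1 (new)  [load 130/380]
  310 → shelf 2 (new)  [load 310/380]
  290 → shelf 3 (new)  [load 290/380]
  320 → shelf 4 (new)  [load 320/380]
  120 → shelf 1  [load 250/380]
  290 → shelf 5 (new)  [load 290/380]
5 shelves opened.

5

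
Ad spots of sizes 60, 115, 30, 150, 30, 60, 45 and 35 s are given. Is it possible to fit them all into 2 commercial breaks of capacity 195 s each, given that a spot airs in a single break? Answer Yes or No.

Total = 525 s; ⌈525/195⌉ = 3.
At least 3 commercial breaks are required, but only 2 are allowed.

No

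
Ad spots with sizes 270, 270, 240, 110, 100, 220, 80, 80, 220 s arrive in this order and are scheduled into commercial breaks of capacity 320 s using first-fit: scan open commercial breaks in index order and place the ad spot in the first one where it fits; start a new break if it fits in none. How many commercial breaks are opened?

  270 → break 1 (new)  [load 270/320]
  270 → break 2 (new)  [load 270/320]
  240 → break 3 (new)  [load 240/320]
  110 → break 4 (new)  [load 110/320]
  100 → break 4  [load 210/320]
  220 → break 5 (new)  [load 220/320]
  80 → break 3  [load 320/320]
  80 → break 4  [load 290/320]
  220 → break 6 (new)  [load 220/320]
6 commercial breaks opened.

6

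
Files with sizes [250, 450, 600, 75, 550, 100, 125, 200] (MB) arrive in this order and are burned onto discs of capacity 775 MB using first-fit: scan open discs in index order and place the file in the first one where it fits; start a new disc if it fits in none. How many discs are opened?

4

  250 → disc 1 (new)  [load 250/775]
  450 → disc 1  [load 700/775]
  600 → disc 2 (new)  [load 600/775]
  75 → disc 1  [load 775/775]
  550 → disc 3 (new)  [load 550/775]
  100 → disc 2  [load 700/775]
  125 → disc 3  [load 675/775]
  200 → disc 4 (new)  [load 200/775]
4 discs opened.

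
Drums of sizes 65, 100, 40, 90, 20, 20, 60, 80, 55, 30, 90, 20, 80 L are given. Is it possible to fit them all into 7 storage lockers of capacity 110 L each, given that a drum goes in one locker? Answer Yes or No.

Total = 750 L; ⌈750/110⌉ = 7.
The bound of 7 does not rule out 7, but exhaustive search shows no assignment into 7 storage lockers of capacity 110 L exists — the minimum is 8.

No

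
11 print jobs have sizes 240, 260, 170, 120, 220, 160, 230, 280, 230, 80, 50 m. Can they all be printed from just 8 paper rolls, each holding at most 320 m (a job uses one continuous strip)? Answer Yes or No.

Yes

A valid assignment using 8 paper rolls:
  roll 1: 280 = 280
  roll 2: 260 + 50 = 310
  roll 3: 240 + 80 = 320
  roll 4: 230 = 230
  roll 5: 230 = 230
  roll 6: 220 = 220
  roll 7: 170 + 120 = 290
  roll 8: 160 = 160
Every load is within 320 m, so 8 paper rolls suffice.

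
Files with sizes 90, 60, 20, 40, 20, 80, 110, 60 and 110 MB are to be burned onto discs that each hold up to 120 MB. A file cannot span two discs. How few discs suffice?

6

Total = 110 + 110 + 90 + 80 + 60 + 60 + 40 + 20 + 20 = 590 MB.
Lower bound: ⌈590/120⌉ = 5 discs.
A packing using 6 discs:
  disc 1: 110 = 110
  disc 2: 110 = 110
  disc 3: 90 + 20 = 110
  disc 4: 80 + 40 = 120
  disc 5: 60 + 60 = 120
  disc 6: 20 = 20
No arrangement into 5 discs stays within capacity, so 6 is optimal.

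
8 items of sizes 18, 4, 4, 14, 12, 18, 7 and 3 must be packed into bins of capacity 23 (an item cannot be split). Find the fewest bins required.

4

Total = 18 + 18 + 14 + 12 + 7 + 4 + 4 + 3 = 80.
Lower bound: ⌈80/23⌉ = 4 bins.
A packing using 4 bins:
  bin 1: 18 + 4 = 22
  bin 2: 18 + 4 = 22
  bin 3: 14 + 7 = 21
  bin 4: 12 + 3 = 15
This matches the lower bound, so 4 is optimal.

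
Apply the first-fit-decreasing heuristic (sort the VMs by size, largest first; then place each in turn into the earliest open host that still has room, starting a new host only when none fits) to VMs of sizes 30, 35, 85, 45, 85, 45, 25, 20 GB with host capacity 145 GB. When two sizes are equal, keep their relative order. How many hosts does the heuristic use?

3

Sorted descending: 85, 85, 45, 45, 35, 30, 25, 20.
  85 → host 1 (new)  [load 85/145]
  85 → host 2 (new)  [load 85/145]
  45 → host 1  [load 130/145]
  45 → host 2  [load 130/145]
  35 → host 3 (new)  [load 35/145]
  30 → host 3  [load 65/145]
  25 → host 3  [load 90/145]
  20 → host 3  [load 110/145]
3 hosts opened.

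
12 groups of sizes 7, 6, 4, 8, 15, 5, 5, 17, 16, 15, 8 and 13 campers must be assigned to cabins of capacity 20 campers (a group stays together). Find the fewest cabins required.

Total = 17 + 16 + 15 + 15 + 13 + 8 + 8 + 7 + 6 + 5 + 5 + 4 = 119 campers.
Lower bound: ⌈119/20⌉ = 6 cabins.
A packing using 7 cabins:
  cabin 1: 17 = 17
  cabin 2: 16 + 4 = 20
  cabin 3: 15 + 5 = 20
  cabin 4: 15 + 5 = 20
  cabin 5: 13 + 7 = 20
  cabin 6: 8 + 8 = 16
  cabin 7: 6 = 6
No arrangement into 6 cabins stays within capacity, so 7 is optimal.

7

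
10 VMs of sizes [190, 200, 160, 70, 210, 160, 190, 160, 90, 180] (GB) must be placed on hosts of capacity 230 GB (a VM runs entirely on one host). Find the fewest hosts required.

9

Total = 210 + 200 + 190 + 190 + 180 + 160 + 160 + 160 + 90 + 70 = 1610 GB.
Lower bound: ⌈1610/230⌉ = 7 hosts.
Also, 8 VMs each exceed 115 GB, and no two of those can share a host, so at least 8 hosts are needed.
A packing using 9 hosts:
  host 1: 210 = 210
  host 2: 200 = 200
  host 3: 190 = 190
  host 4: 190 = 190
  host 5: 180 = 180
  host 6: 160 + 70 = 230
  host 7: 160 = 160
  host 8: 160 = 160
  host 9: 90 = 90
No arrangement into 8 hosts stays within capacity, so 9 is optimal.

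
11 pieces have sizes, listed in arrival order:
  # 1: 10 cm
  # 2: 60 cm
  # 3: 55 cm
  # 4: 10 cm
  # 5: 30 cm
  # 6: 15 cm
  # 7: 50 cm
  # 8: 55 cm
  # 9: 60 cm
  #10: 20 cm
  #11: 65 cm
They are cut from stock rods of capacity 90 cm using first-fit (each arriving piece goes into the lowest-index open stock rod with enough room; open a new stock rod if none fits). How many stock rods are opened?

  10 → stock rod 1 (new)  [load 10/90]
  60 → stock rod 1  [load 70/90]
  55 → stock rod 2 (new)  [load 55/90]
  10 → stock rod 1  [load 80/90]
  30 → stock rod 2  [load 85/90]
  15 → stock rod 3 (new)  [load 15/90]
  50 → stock rod 3  [load 65/90]
  55 → stock rod 4 (new)  [load 55/90]
  60 → stock rod 5 (new)  [load 60/90]
  20 → stock rod 3  [load 85/90]
  65 → stock rod 6 (new)  [load 65/90]
6 stock rods opened.

6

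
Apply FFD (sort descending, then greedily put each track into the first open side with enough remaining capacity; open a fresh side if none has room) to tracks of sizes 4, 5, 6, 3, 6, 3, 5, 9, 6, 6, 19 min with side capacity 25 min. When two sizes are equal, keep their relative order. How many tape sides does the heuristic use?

Sorted descending: 19, 9, 6, 6, 6, 6, 5, 5, 4, 3, 3.
  19 → side 1 (new)  [load 19/25]
  9 → side 2 (new)  [load 9/25]
  6 → side 1  [load 25/25]
  6 → side 2  [load 15/25]
  6 → side 2  [load 21/25]
  6 → side 3 (new)  [load 6/25]
  5 → side 3  [load 11/25]
  5 → side 3  [load 16/25]
  4 → side 2  [load 25/25]
  3 → side 3  [load 19/25]
  3 → side 3  [load 22/25]
3 tape sides opened.

3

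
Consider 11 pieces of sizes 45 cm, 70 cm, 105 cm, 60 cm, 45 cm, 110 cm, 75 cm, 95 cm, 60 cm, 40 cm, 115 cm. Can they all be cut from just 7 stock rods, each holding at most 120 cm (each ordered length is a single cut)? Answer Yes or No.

No

Total = 820 cm; ⌈820/120⌉ = 7.
The bound of 7 does not rule out 7, but exhaustive search shows no assignment into 7 stock rods of capacity 120 cm exists — the minimum is 8.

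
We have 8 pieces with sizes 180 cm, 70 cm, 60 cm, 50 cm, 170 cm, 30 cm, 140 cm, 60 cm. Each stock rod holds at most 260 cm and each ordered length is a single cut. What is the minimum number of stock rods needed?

Total = 180 + 170 + 140 + 70 + 60 + 60 + 50 + 30 = 760 cm.
Lower bound: ⌈760/260⌉ = 3 stock rods.
A packing using 3 stock rods:
  stock rod 1: 180 + 70 = 250
  stock rod 2: 170 + 60 + 30 = 260
  stock rod 3: 140 + 60 + 50 = 250
This matches the lower bound, so 3 is optimal.

3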